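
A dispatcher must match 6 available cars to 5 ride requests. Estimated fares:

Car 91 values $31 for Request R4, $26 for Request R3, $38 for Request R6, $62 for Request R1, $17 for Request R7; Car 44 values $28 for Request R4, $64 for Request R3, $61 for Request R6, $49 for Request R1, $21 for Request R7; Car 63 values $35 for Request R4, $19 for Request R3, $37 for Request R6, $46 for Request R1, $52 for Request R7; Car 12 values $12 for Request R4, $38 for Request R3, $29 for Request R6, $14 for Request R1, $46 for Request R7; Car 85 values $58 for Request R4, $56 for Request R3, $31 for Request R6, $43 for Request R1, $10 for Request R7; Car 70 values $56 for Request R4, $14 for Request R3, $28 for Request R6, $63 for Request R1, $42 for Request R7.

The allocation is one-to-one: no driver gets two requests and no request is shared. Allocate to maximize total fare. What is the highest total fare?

Max total: $287

Optimal: Car 70→Request R4 ($56), Car 85→Request R3 ($56), Car 44→Request R6 ($61), Car 91→Request R1 ($62), Car 63→Request R7 ($52) — total 56+56+61+62+52 = $287.
Row-greedy (each driver in turn takes its best remaining request) gives $265, worse by 22.
Swapping Car 63↔Car 70 (Car 63→Request R4 $35, Car 70→Request R7 $42) loses 31.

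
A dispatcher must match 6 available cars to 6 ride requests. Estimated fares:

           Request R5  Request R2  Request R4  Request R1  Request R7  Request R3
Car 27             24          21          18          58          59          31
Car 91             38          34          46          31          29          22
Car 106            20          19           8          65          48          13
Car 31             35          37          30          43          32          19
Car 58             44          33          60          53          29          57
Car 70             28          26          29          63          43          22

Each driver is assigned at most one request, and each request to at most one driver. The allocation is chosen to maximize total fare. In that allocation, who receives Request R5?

Optimal: Car 27→Request R7 ($59), Car 91→Request R4 ($46), Car 106→Request R1 ($65), Car 31→Request R2 ($37), Car 58→Request R3 ($57), Car 70→Request R5 ($28) — total 59+46+65+37+57+28 = $292.
Max-entry greedy (repeatedly take the single best remaining cell) gives $281, worse by 11.
Next-best assignment: Car 27→Request R7, Car 91→Request R4, Car 106→Request R1, Car 31→Request R5, Car 58→Request R3, Car 70→Request R2 = $288.
Car 70's own top request is Request R1 ($63), but forcing Car 70→Request R1 and reassigning the rest optimally gives only $282 — worse by 10.

Car 70 receives Request R5.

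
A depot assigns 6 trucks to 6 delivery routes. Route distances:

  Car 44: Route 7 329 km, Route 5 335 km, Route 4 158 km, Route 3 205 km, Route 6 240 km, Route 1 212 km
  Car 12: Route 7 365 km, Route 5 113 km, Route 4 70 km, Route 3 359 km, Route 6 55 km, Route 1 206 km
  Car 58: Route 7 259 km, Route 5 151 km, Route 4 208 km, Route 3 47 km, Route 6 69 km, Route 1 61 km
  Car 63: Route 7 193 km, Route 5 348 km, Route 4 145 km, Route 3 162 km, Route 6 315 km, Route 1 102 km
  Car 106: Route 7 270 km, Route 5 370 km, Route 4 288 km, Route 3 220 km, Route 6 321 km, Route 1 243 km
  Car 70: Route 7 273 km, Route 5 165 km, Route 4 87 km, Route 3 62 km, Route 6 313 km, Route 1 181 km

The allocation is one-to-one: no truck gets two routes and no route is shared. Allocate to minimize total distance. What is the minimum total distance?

Optimal: Car 44→Route 4 (158 km), Car 12→Route 5 (113 km), Car 58→Route 6 (69 km), Car 63→Route 1 (102 km), Car 106→Route 7 (270 km), Car 70→Route 3 (62 km) — total 158+113+69+102+270+62 = 774 km.
Min-entry greedy (repeatedly take the single cheapest remaining cell) gives 896 km, worse by 122.
Next-best assignment: Car 44→Route 4, Car 12→Route 6, Car 58→Route 3, Car 63→Route 1, Car 106→Route 7, Car 70→Route 5 = 797 km.
Swapping Car 106↔Car 58 (Car 106→Route 6 321 km, Car 58→Route 7 259 km) adds 241.

Min total: 774 km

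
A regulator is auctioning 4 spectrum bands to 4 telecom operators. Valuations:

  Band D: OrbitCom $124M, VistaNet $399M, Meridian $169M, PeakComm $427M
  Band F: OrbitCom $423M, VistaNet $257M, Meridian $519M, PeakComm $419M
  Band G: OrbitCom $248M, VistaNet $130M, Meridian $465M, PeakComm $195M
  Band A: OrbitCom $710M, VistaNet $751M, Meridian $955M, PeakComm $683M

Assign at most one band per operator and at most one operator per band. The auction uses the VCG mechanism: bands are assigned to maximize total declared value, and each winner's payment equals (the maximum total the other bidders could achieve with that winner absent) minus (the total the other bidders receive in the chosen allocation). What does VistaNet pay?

VistaNet pays $490M.

Efficient allocation: OrbitCom→Band F ($423M), VistaNet→Band A ($751M), Meridian→Band G ($465M), PeakComm→Band D ($427M); total welfare W = $2066M.
VistaNet receives Band A at value $751M, so the others get W − 751 = $1315M.
Without VistaNet: best allocation of the remaining 3 bidders over all 4 bands is OrbitCom→Band F ($423M), Meridian→Band A ($955M), PeakComm→Band D ($427M), total $1805M.
VCG payment = (others' best without VistaNet) − (others' welfare with VistaNet) = 1805 − 1315 = $490M.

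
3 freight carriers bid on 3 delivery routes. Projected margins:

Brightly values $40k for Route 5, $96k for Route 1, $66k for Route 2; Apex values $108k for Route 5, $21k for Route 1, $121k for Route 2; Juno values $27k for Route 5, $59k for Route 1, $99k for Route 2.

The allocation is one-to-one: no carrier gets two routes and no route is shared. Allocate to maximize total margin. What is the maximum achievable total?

Optimal: Brightly→Route 1 ($96k), Apex→Route 5 ($108k), Juno→Route 2 ($99k) — total 96+108+99 = $303k.
Row-greedy (each carrier in turn takes its best remaining route) gives $244k, worse by 59.
Next-best assignment: Brightly→Route 1, Apex→Route 2, Juno→Route 5 = $244k.

Max total: $303k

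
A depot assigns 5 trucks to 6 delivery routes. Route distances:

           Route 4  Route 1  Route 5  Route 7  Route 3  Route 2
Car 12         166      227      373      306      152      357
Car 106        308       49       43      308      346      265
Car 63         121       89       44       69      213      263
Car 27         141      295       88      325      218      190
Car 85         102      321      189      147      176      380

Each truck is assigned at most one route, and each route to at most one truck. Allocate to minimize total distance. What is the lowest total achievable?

Optimal: Car 12→Route 3 (152 km), Car 106→Route 1 (49 km), Car 63→Route 7 (69 km), Car 27→Route 5 (88 km), Car 85→Route 4 (102 km) — total 152+49+69+88+102 = 460 km.
Swapping Car 85↔Car 27 (Car 85→Route 5 189 km, Car 27→Route 4 141 km) adds 140.
No other one-to-one assignment undercuts 460 km.

Min total: 460 km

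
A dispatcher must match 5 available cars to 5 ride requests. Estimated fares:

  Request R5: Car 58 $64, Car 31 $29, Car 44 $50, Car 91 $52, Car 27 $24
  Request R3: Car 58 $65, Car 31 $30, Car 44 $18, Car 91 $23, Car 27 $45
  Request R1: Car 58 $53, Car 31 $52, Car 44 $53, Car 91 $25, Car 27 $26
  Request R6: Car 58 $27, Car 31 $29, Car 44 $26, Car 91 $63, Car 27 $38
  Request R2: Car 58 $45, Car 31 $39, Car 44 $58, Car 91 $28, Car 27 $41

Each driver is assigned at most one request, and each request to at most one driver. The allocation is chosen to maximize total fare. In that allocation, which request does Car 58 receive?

Car 58 receives Request R5.

Treat this as an assignment problem: match each driver to one request.
Optimal: Car 58→Request R5 ($64), Car 31→Request R1 ($52), Car 44→Request R2 ($58), Car 91→Request R6 ($63), Car 27→Request R3 ($45) — total 64+52+58+63+45 = $282.
Column-greedy (each request in turn goes to its best remaining driver) gives $264, worse by 18.
Checked against all permutations: $282 is optimal.
Car 58's own top request is Request R3 ($65), but forcing Car 58→Request R3 and reassigning the rest optimally gives only $271 — worse by 11.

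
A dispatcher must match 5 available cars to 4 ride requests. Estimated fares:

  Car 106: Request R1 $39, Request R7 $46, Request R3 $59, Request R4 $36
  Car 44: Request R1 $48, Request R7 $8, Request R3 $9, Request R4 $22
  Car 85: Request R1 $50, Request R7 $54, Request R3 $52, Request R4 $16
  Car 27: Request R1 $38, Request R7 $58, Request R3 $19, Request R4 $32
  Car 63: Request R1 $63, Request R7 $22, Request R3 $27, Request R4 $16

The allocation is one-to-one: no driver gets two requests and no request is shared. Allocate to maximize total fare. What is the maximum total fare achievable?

Maximum total: $209

This is the linear assignment problem.
Optimal: Car 63→Request R1 ($63), Car 27→Request R7 ($58), Car 85→Request R3 ($52), Car 106→Request R4 ($36) — total 63+58+52+36 = $209.
Next-best assignment: Car 63→Request R1, Car 85→Request R7, Car 106→Request R3, Car 27→Request R4 = $208.
Swapping Car 27↔Car 106 (Car 27→Request R4 $32, Car 106→Request R7 $46) loses 16.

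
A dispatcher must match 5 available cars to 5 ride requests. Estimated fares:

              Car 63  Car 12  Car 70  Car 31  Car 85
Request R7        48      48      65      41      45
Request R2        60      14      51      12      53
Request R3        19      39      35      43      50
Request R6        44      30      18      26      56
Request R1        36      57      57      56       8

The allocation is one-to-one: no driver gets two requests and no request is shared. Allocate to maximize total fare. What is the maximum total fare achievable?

Optimal: Car 63→Request R2 ($60), Car 12→Request R1 ($57), Car 70→Request R7 ($65), Car 31→Request R3 ($43), Car 85→Request R6 ($56) — total 60+57+65+43+56 = $281.
Column-greedy (each request in turn goes to its best remaining driver) gives $261, worse by 20.
Swapping Car 31↔Car 63 (Car 31→Request R2 $12, Car 63→Request R3 $19) loses 72.

Max total: $281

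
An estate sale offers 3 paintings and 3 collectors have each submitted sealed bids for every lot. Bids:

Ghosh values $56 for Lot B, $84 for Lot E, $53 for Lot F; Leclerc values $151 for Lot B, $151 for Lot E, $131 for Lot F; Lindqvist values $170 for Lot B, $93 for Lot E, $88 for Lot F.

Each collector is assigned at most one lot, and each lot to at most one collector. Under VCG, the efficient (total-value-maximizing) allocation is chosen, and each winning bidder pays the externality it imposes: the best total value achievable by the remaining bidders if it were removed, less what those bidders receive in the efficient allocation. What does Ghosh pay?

Efficient allocation: Ghosh→Lot E ($84), Leclerc→Lot F ($131), Lindqvist→Lot B ($170); total welfare W = $385.
Ghosh receives Lot E at value $84, so the others get W − 84 = $301.
Without Ghosh: best allocation of the remaining 2 bidders over all 3 lots is Leclerc→Lot E ($151), Lindqvist→Lot B ($170), total $321.
VCG payment = (others' best without Ghosh) − (others' welfare with Ghosh) = 321 − 301 = $20.

Ghosh pays $20.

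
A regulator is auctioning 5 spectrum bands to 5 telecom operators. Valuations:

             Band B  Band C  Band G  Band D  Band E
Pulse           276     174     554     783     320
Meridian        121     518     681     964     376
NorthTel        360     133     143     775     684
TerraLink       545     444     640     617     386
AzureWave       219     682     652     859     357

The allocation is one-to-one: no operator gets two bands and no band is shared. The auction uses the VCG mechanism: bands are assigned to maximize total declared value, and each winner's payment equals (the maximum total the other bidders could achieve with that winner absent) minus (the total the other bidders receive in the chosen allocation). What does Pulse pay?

Pulse pays $95M.

Efficient allocation: Pulse→Band G ($554M), Meridian→Band D ($964M), NorthTel→Band E ($684M), TerraLink→Band B ($545M), AzureWave→Band C ($682M); total welfare W = $3429M.
Pulse receives Band G at value $554M, so the others get W − 554 = $2875M.
Without Pulse: best allocation of the remaining 4 bidders over all 5 bands is Meridian→Band D ($964M), NorthTel→Band E ($684M), TerraLink→Band G ($640M), AzureWave→Band C ($682M), total $2970M.
VCG payment = (others' best without Pulse) − (others' welfare with Pulse) = 2970 − 2875 = $95M.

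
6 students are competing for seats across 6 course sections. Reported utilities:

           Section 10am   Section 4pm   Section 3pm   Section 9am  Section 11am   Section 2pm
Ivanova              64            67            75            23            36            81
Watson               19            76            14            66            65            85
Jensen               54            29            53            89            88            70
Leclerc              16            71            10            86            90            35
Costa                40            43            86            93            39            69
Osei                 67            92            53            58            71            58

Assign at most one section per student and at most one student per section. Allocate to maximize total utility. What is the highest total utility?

Optimal: Ivanova→Section 10am (64 points), Watson→Section 2pm (85 points), Jensen→Section 9am (89 points), Leclerc→Section 11am (90 points), Costa→Section 3pm (86 points), Osei→Section 4pm (92 points) — total 64+85+89+90+86+92 = 506 points.
Max-entry greedy (repeatedly take the single best remaining cell) gives 489 points, worse by 17.

Max total: 506 points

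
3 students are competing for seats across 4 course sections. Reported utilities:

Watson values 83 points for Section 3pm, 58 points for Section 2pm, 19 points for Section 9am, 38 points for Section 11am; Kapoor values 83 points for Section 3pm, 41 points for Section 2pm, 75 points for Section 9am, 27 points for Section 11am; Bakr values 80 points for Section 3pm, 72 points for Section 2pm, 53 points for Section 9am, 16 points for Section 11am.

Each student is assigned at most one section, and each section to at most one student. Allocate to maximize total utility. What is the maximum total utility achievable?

This is the linear assignment problem.
Optimal: Watson→Section 3pm (83 points), Kapoor→Section 9am (75 points), Bakr→Section 2pm (72 points) — total 83+75+72 = 230 points.

Maximum total: 230 points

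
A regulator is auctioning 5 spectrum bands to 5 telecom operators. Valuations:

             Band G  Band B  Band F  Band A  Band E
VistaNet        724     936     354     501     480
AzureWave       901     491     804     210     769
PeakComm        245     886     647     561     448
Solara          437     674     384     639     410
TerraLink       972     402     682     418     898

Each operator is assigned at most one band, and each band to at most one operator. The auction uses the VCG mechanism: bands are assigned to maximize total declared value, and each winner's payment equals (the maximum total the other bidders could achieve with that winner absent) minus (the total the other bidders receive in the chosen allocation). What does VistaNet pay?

VistaNet pays $239M.

Efficient allocation: VistaNet→Band B ($936M), AzureWave→Band G ($901M), PeakComm→Band F ($647M), Solara→Band A ($639M), TerraLink→Band E ($898M); total welfare W = $4021M.
VistaNet receives Band B at value $936M, so the others get W − 936 = $3085M.
Without VistaNet: best allocation of the remaining 4 bidders over all 5 bands is AzureWave→Band G ($901M), PeakComm→Band B ($886M), Solara→Band A ($639M), TerraLink→Band E ($898M), total $3324M.
VCG payment = (others' best without VistaNet) − (others' welfare with VistaNet) = 3324 − 3085 = $239M.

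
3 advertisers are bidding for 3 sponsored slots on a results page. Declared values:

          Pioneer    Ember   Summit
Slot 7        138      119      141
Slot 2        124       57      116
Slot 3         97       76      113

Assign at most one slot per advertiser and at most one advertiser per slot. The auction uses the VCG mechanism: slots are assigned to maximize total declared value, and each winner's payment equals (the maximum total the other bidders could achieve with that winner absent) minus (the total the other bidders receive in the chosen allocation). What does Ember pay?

Ember pays $28.

Efficient allocation: Pioneer→Slot 2 ($124), Ember→Slot 7 ($119), Summit→Slot 3 ($113); total welfare W = $356.
Ember receives Slot 7 at value $119, so the others get W − 119 = $237.
Without Ember: best allocation of the remaining 2 bidders over all 3 slots is Pioneer→Slot 2 ($124), Summit→Slot 7 ($141), total $265.
VCG payment = (others' best without Ember) − (others' welfare with Ember) = 265 − 237 = $28.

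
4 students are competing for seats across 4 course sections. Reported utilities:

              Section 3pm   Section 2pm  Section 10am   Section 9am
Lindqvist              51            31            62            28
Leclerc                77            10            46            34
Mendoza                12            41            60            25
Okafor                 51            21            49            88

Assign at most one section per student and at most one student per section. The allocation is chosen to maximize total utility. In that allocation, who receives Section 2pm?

Mendoza receives Section 2pm.

Optimal: Lindqvist→Section 10am (62 points), Leclerc→Section 3pm (77 points), Mendoza→Section 2pm (41 points), Okafor→Section 9am (88 points) — total 62+77+41+88 = 268 points.
Next-best assignment: Lindqvist→Section 2pm, Leclerc→Section 3pm, Mendoza→Section 10am, Okafor→Section 9am = 256 points.
No other one-to-one assignment exceeds 268 points.
Mendoza's own top section is Section 10am (60 points), but forcing Mendoza→Section 10am and reassigning the rest optimally gives only 256 points — worse by 12.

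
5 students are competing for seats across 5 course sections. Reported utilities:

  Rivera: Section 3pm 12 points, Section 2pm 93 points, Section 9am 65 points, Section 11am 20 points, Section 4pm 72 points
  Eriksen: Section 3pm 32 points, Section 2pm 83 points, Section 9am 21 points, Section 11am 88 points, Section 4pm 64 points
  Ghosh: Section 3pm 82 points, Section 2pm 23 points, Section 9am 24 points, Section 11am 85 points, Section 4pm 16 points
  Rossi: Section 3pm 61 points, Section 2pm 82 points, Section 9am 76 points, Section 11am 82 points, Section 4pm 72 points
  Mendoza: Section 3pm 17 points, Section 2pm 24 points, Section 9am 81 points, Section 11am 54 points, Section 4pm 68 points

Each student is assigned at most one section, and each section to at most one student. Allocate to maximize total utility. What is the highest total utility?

Max total: 416 points

This is a one-to-one assignment (maximum-weight bipartite matching).
Optimal: Rivera→Section 2pm (93 points), Eriksen→Section 11am (88 points), Ghosh→Section 3pm (82 points), Rossi→Section 4pm (72 points), Mendoza→Section 9am (81 points) — total 93+88+82+72+81 = 416 points.
Row-greedy (each student in turn takes its best remaining section) gives 407 points, worse by 9.
Next-best assignment: Rivera→Section 2pm, Eriksen→Section 11am, Ghosh→Section 3pm, Rossi→Section 9am, Mendoza→Section 4pm = 407 points.
Swapping Mendoza↔Ghosh (Mendoza→Section 3pm 17 points, Ghosh→Section 9am 24 points) loses 122.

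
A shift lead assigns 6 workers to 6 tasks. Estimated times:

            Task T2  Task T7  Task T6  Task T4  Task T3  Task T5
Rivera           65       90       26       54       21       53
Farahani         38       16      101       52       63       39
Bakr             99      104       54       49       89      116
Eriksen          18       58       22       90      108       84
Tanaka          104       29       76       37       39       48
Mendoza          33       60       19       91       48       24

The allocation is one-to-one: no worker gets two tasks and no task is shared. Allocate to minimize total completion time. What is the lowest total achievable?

Min total: 170 min

This is a one-to-one assignment (minimum-cost bipartite matching).
Optimal: Rivera→Task T3 (21 min), Farahani→Task T7 (16 min), Bakr→Task T6 (54 min), Eriksen→Task T2 (18 min), Tanaka→Task T4 (37 min), Mendoza→Task T5 (24 min) — total 21+16+54+18+37+24 = 170 min.
Row-greedy (each worker in turn takes its cheapest remaining task) gives 171 min, worse by 1.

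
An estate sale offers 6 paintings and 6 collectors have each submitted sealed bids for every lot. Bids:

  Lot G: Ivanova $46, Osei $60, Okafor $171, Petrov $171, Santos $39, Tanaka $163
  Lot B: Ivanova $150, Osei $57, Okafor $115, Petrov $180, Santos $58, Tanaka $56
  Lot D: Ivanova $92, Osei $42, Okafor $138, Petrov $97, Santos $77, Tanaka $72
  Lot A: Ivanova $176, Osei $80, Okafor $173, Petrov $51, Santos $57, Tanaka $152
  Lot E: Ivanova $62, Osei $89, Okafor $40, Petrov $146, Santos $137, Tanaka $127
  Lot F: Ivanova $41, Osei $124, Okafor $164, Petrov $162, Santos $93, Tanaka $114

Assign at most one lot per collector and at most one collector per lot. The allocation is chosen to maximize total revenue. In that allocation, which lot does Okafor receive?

Okafor receives Lot D.

Optimal: Ivanova→Lot A ($176), Osei→Lot F ($124), Okafor→Lot D ($138), Petrov→Lot B ($180), Santos→Lot E ($137), Tanaka→Lot G ($163) — total 176+124+138+180+137+163 = $918.
Column-greedy (each lot in turn goes to its best remaining collector) gives $856, worse by 62.
Swapping Tanaka↔Ivanova (Tanaka→Lot A $152, Ivanova→Lot G $46) loses 141.
No other one-to-one assignment exceeds $918.
Okafor's own top lot is Lot A ($173), but forcing Okafor→Lot A and reassigning the rest optimally gives only $869 — worse by 49.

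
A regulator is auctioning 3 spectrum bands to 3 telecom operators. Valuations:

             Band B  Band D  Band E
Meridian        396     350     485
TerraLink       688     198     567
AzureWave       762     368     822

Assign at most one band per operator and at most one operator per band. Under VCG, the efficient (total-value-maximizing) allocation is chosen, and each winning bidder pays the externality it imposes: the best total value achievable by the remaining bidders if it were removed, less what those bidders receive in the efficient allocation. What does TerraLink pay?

Efficient allocation: Meridian→Band D ($350M), TerraLink→Band B ($688M), AzureWave→Band E ($822M); total welfare W = $1860M.
TerraLink receives Band B at value $688M, so the others get W − 688 = $1172M.
Without TerraLink: best allocation of the remaining 2 bidders over all 3 bands is Meridian→Band E ($485M), AzureWave→Band B ($762M), total $1247M.
VCG payment = (others' best without TerraLink) − (others' welfare with TerraLink) = 1247 − 1172 = $75M.

TerraLink pays $75M.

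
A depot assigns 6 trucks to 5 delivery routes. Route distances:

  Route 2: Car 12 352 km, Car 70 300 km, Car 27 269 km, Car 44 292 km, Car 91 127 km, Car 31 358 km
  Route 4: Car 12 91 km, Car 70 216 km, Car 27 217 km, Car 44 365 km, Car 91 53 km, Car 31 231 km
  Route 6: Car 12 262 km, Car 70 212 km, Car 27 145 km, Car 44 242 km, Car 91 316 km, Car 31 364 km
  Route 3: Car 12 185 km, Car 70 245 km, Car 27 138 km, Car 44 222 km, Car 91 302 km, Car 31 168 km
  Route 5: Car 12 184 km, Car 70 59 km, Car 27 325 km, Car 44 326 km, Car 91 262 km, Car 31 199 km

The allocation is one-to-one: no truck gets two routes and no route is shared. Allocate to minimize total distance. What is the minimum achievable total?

Optimal: Car 91→Route 2 (127 km), Car 12→Route 4 (91 km), Car 27→Route 6 (145 km), Car 31→Route 3 (168 km), Car 70→Route 5 (59 km) — total 127+91+145+168+59 = 590 km.
Min-entry greedy (repeatedly take the single cheapest remaining cell) gives 844 km, worse by 254.
Next-best assignment: Car 91→Route 2, Car 12→Route 4, Car 27→Route 6, Car 44→Route 3, Car 70→Route 5 = 644 km.
Swapping Car 27↔Car 91 (Car 27→Route 2 269 km, Car 91→Route 6 316 km) adds 313.
Every other assignment is strictly worse.

Min total: 590 km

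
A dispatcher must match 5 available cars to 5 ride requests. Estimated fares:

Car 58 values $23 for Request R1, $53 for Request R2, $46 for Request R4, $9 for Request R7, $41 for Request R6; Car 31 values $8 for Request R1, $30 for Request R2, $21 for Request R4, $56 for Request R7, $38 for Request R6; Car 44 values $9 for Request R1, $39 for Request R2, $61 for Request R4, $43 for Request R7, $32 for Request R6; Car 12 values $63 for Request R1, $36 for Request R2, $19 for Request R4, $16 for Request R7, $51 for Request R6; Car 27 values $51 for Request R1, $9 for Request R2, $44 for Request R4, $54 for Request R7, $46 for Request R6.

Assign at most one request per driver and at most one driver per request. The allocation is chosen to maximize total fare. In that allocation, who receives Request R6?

Treat this as an assignment problem: match each driver to one request.
Optimal: Car 58→Request R2 ($53), Car 31→Request R7 ($56), Car 44→Request R4 ($61), Car 12→Request R1 ($63), Car 27→Request R6 ($46) — total 53+56+61+63+46 = $279.
Swapping Car 12↔Car 27 (Car 12→Request R6 $51, Car 27→Request R1 $51) loses 7.
Every other assignment is strictly worse.
Car 27's own top request is Request R7 ($54), but forcing Car 27→Request R7 and reassigning the rest optimally gives only $269 — worse by 10.

Car 27 receives Request R6.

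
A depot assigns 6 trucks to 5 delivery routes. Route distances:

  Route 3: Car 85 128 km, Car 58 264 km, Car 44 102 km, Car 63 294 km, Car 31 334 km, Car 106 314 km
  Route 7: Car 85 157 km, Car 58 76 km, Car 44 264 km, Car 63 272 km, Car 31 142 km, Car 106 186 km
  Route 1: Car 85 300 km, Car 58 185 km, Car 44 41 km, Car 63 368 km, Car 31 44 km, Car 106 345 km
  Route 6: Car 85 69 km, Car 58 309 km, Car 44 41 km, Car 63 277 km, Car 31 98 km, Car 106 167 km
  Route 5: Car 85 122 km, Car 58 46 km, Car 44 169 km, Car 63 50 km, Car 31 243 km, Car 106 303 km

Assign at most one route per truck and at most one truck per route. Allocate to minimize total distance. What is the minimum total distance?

Optimal: Car 85→Route 3 (128 km), Car 58→Route 7 (76 km), Car 31→Route 1 (44 km), Car 44→Route 6 (41 km), Car 63→Route 5 (50 km) — total 128+76+44+41+50 = 339 km.
Column-greedy (each route in turn goes to its cheapest remaining truck) gives 341 km, worse by 2.
Swapping Car 31↔Car 44 (Car 31→Route 6 98 km, Car 44→Route 1 41 km) adds 54.
Checked against all permutations: 339 km is optimal.

Minimum total: 339 km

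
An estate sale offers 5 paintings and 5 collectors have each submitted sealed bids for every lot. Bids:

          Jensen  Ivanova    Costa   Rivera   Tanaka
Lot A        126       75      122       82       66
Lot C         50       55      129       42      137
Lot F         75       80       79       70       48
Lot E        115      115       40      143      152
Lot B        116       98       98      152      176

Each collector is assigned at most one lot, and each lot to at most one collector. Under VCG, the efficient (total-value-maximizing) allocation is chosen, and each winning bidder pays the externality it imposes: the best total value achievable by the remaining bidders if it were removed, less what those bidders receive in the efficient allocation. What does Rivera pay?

Efficient allocation: Jensen→Lot A ($126), Ivanova→Lot F ($80), Costa→Lot C ($129), Rivera→Lot E ($143), Tanaka→Lot B ($176); total welfare W = $654.
Rivera receives Lot E at value $143, so the others get W − 143 = $511.
Without Rivera: best allocation of the remaining 4 bidders over all 5 lots is Jensen→Lot A ($126), Ivanova→Lot E ($115), Costa→Lot C ($129), Tanaka→Lot B ($176), total $546.
VCG payment = (others' best without Rivera) − (others' welfare with Rivera) = 546 − 511 = $35.

Rivera pays $35.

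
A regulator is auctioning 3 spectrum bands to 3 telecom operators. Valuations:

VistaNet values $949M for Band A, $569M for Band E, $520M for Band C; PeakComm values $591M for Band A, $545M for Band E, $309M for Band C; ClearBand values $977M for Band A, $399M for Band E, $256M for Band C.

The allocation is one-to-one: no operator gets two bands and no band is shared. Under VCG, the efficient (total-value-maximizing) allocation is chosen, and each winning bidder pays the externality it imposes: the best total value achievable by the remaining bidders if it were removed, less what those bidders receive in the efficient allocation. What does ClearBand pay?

Efficient allocation: VistaNet→Band C ($520M), PeakComm→Band E ($545M), ClearBand→Band A ($977M); total welfare W = $2042M.
ClearBand receives Band A at value $977M, so the others get W − 977 = $1065M.
Without ClearBand: best allocation of the remaining 2 bidders over all 3 bands is VistaNet→Band A ($949M), PeakComm→Band E ($545M), total $1494M.
VCG payment = (others' best without ClearBand) − (others' welfare with ClearBand) = 1494 − 1065 = $429M.

ClearBand pays $429M.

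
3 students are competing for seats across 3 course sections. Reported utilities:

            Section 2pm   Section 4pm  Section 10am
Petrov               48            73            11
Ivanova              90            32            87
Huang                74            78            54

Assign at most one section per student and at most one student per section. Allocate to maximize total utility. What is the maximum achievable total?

Max total: 234 points

This is a one-to-one assignment (maximum-weight bipartite matching).
Optimal: Petrov→Section 4pm (73 points), Ivanova→Section 10am (87 points), Huang→Section 2pm (74 points) — total 73+87+74 = 234 points.
Row-greedy (each student in turn takes its best remaining section) gives 217 points, worse by 17.
Next-best assignment: Petrov→Section 4pm, Ivanova→Section 2pm, Huang→Section 10am = 217 points.
No other one-to-one assignment exceeds 234 points.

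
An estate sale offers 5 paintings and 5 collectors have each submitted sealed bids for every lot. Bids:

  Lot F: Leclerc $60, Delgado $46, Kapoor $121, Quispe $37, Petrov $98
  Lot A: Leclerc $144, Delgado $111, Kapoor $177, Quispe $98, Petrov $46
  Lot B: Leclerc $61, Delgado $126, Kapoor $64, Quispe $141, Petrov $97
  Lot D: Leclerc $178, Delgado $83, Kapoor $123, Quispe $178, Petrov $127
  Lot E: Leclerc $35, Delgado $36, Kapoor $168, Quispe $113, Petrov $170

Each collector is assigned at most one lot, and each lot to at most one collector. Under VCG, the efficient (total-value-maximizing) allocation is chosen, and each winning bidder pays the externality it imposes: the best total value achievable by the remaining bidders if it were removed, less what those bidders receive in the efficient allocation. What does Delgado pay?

Delgado pays $53.

Efficient allocation: Leclerc→Lot A ($144), Delgado→Lot B ($126), Kapoor→Lot F ($121), Quispe→Lot D ($178), Petrov→Lot E ($170); total welfare W = $739.
Delgado receives Lot B at value $126, so the others get W − 126 = $613.
Without Delgado: best allocation of the remaining 4 bidders over all 5 lots is Leclerc→Lot D ($178), Kapoor→Lot A ($177), Quispe→Lot B ($141), Petrov→Lot E ($170), total $666.
VCG payment = (others' best without Delgado) − (others' welfare with Delgado) = 666 − 613 = $53.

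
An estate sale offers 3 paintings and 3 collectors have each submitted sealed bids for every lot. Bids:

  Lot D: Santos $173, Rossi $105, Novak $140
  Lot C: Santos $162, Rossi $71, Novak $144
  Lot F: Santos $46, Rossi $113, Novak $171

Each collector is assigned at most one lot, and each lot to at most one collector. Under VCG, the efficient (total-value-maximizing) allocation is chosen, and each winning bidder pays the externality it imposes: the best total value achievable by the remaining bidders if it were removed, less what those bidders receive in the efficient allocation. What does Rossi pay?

Rossi pays $11.

Efficient allocation: Santos→Lot C ($162), Rossi→Lot D ($105), Novak→Lot F ($171); total welfare W = $438.
Rossi receives Lot D at value $105, so the others get W − 105 = $333.
Without Rossi: best allocation of the remaining 2 bidders over all 3 lots is Santos→Lot D ($173), Novak→Lot F ($171), total $344.
VCG payment = (others' best without Rossi) − (others' welfare with Rossi) = 344 − 333 = $11.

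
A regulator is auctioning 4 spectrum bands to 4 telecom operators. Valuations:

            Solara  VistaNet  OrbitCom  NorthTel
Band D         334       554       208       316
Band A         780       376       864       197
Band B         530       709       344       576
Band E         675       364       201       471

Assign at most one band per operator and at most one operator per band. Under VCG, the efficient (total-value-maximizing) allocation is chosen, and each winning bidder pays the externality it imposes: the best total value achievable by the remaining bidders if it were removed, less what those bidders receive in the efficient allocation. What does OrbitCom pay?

Efficient allocation: Solara→Band E ($675M), VistaNet→Band D ($554M), OrbitCom→Band A ($864M), NorthTel→Band B ($576M); total welfare W = $2669M.
OrbitCom receives Band A at value $864M, so the others get W − 864 = $1805M.
Without OrbitCom: best allocation of the remaining 3 bidders over all 4 bands is Solara→Band A ($780M), VistaNet→Band B ($709M), NorthTel→Band E ($471M), total $1960M.
VCG payment = (others' best without OrbitCom) − (others' welfare with OrbitCom) = 1960 − 1805 = $155M.

OrbitCom pays $155M.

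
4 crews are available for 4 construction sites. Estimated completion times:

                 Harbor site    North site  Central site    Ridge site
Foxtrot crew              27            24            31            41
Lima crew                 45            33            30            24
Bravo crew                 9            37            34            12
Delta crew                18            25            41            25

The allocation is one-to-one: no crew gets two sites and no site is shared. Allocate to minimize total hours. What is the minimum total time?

Optimal: Foxtrot crew→North site (24 hours), Lima crew→Central site (30 hours), Bravo crew→Ridge site (12 hours), Delta crew→Harbor site (18 hours) — total 24+30+12+18 = 84 hours.
Row-greedy (each crew in turn takes its cheapest remaining site) gives 98 hours, worse by 14.
Next-best assignment: Foxtrot crew→North site, Lima crew→Central site, Bravo crew→Harbor site, Delta crew→Ridge site = 88 hours.
Swapping Lima crew↔Bravo crew (Lima crew→Ridge site 24 hours, Bravo crew→Central site 34 hours) adds 16.

Min total: 84 hours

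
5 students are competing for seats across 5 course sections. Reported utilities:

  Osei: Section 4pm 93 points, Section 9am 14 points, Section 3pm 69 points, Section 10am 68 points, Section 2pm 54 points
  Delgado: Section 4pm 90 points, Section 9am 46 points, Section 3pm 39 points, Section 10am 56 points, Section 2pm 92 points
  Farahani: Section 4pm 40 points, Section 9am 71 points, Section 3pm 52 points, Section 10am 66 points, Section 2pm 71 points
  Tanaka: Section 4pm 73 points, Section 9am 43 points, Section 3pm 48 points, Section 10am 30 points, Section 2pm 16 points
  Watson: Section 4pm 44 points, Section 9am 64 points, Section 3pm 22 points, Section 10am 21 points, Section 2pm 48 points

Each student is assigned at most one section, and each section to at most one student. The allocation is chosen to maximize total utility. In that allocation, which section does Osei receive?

Optimal: Osei→Section 3pm (69 points), Delgado→Section 2pm (92 points), Farahani→Section 10am (66 points), Tanaka→Section 4pm (73 points), Watson→Section 9am (64 points) — total 69+92+66+73+64 = 364 points.
Max-entry greedy (repeatedly take the single best remaining cell) gives 325 points, worse by 39.
Osei's own top section is Section 4pm (93 points), but forcing Osei→Section 4pm and reassigning the rest optimally gives only 363 points — worse by 1.

Osei receives Section 3pm.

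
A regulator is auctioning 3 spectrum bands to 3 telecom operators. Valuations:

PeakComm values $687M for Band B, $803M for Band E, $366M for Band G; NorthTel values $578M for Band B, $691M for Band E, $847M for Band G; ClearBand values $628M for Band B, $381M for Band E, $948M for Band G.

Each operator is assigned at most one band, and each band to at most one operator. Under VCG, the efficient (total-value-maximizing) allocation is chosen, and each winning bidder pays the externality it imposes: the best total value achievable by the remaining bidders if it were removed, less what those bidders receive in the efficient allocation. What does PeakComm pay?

PeakComm pays $113M.

Efficient allocation: PeakComm→Band E ($803M), NorthTel→Band B ($578M), ClearBand→Band G ($948M); total welfare W = $2329M.
PeakComm receives Band E at value $803M, so the others get W − 803 = $1526M.
Without PeakComm: best allocation of the remaining 2 bidders over all 3 bands is NorthTel→Band E ($691M), ClearBand→Band G ($948M), total $1639M.
VCG payment = (others' best without PeakComm) − (others' welfare with PeakComm) = 1639 − 1526 = $113M.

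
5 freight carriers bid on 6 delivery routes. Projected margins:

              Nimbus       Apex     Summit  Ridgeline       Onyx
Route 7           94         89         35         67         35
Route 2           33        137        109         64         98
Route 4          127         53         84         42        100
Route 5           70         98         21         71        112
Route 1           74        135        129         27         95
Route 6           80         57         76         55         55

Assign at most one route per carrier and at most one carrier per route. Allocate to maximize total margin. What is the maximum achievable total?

This is a one-to-one assignment (maximum-weight bipartite matching).
Optimal: Nimbus→Route 4 ($127k), Apex→Route 2 ($137k), Summit→Route 1 ($129k), Ridgeline→Route 7 ($67k), Onyx→Route 5 ($112k) — total 127+137+129+67+112 = $572k.
Row-greedy (each carrier in turn takes its best remaining route) gives $519k, worse by 53.
Checked against all permutations: $572k is optimal.

Max total: $572k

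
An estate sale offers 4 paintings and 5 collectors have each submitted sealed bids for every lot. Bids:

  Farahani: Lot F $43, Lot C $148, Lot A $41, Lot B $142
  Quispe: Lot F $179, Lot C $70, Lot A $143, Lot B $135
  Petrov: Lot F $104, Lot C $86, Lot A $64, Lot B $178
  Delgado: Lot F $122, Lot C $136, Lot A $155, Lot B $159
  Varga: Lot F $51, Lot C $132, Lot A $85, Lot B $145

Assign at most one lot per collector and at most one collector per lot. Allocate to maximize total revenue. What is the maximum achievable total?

Optimal: Quispe→Lot F ($179), Farahani→Lot C ($148), Delgado→Lot A ($155), Petrov→Lot B ($178) — total 179+148+155+178 = $660.
Checked against all permutations: $660 is optimal.

Max total: $660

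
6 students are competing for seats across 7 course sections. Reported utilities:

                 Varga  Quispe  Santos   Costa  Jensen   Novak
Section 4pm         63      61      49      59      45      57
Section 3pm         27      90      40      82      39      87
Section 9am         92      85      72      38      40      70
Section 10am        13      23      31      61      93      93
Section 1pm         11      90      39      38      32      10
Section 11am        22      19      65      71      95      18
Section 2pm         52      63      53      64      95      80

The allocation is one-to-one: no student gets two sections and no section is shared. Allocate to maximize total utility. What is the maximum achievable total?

Optimal: Varga→Section 9am (92 points), Quispe→Section 1pm (90 points), Santos→Section 11am (65 points), Costa→Section 3pm (82 points), Jensen→Section 2pm (95 points), Novak→Section 10am (93 points) — total 92+90+65+82+95+93 = 517 points.
Max-entry greedy (repeatedly take the single best remaining cell) gives 483 points, worse by 34.
Next-best assignment: Varga→Section 9am, Quispe→Section 1pm, Santos→Section 2pm, Costa→Section 3pm, Jensen→Section 11am, Novak→Section 10am = 505 points.
Swapping Novak↔Jensen (Novak→Section 2pm 80 points, Jensen→Section 10am 93 points) loses 15.

Maximum total: 517 points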